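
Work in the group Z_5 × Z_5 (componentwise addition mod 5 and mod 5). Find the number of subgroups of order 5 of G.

6

|G| = 25 and 5 | 25, so subgroups of order 5 are possible by Lagrange.
The subgroups of order 5 are: {(0,0), (0,1), (0,2), (0,3), (0,4)}; {(0,0), (1,0), (2,0), (3,0), (4,0)}; {(0,0), (1,1), (2,2), (3,3), (4,4)}; {(0,0), (1,2), (2,4), (3,1), (4,3)}; … (6 in all).
So G has 6 subgroups of order 5.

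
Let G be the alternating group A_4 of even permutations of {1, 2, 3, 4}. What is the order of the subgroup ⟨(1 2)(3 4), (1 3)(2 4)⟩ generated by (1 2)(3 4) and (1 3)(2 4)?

|⟨(1 2)(3 4)⟩| = 2 and |⟨(1 3)(2 4)⟩| = 2, so |H| is a multiple of lcm(2, 2) = 2 and divides |G| = 12.
Closing under the operation: H = {e, (1 2)(3 4), (1 3)(2 4), (1 4)(2 3)}, so |H| = 4.

4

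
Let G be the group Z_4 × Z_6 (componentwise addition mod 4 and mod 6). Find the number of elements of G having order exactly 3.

An element (a,b) has order lcm(ord(a), ord(b)); count pairs with lcm equal to 3.
Enumerating gives 2 such elements.

2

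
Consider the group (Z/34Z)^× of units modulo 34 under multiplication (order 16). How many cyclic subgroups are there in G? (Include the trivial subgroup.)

5

Each element a generates a cyclic subgroup ⟨a⟩; distinct elements may generate the same one (a cyclic group of order d has φ(d) generators).
Cyclic subgroups by order — order 1: 1; order 2: 1; order 4: 1; order 8: 1; order 16: 1.
Total: 5.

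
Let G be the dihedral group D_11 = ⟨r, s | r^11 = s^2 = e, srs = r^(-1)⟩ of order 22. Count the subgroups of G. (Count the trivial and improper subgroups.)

14

|G| = 22, so by Lagrange every subgroup order divides 22. Divisors: 1, 2, 11, 22.
Subgroups by order — order 1: 1; order 2: 11; order 11: 1; order 22: 1.
Total: 1 + 11 + 1 + 1 = 14.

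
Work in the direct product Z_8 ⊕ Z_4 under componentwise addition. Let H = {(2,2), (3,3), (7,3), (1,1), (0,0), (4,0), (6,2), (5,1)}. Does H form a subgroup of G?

|H| = 8 divides |G| = 32, consistent with Lagrange.
H contains the identity, every element's inverse is in H, and H is closed under +: it is a subgroup.
In fact H = ⟨(1,1)⟩.

Yes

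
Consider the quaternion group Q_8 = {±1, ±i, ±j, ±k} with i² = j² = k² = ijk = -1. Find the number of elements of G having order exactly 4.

The elements of order 4 are: i, -i, j, -j, k, -k.
That's 6.

6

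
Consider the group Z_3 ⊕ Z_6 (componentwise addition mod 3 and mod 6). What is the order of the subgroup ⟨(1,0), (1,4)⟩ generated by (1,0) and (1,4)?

9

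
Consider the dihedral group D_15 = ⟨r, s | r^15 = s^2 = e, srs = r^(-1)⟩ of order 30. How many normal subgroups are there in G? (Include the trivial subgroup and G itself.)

G has 28 subgroups. Checking conjugation-invariance by order — order 1: 1/1 normal; order 2: 0/15 normal; order 3: 1/1 normal; order 5: 1/1 normal; order 6: 0/5 normal; order 10: 0/3 normal; order 15: 1/1 normal; order 30: 1/1 normal.
Total normal subgroups: 5.

5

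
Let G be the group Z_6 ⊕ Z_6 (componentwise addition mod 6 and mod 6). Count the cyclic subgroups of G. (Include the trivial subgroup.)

Group the elements of G by the cyclic subgroup they generate; each cyclic subgroup of order d accounts for φ(d) elements.
Cyclic subgroups by order — order 1: 1; order 2: 3; order 3: 4; order 6: 12.
Total: 20.

20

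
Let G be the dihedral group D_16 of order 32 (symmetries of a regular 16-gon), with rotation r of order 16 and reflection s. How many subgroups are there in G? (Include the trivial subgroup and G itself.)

36

|G| = 32, so by Lagrange every subgroup order divides 32. Divisors: 1, 2, 4, 8, 16, 32.
Subgroups by order — order 1: 1; order 2: 17; order 4: 9; order 8: 5; order 16: 3; order 32: 1.
Total: 1 + 17 + 9 + 5 + 3 + 1 = 36.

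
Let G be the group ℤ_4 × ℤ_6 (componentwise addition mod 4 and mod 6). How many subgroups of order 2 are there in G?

|G| = 24 and 2 | 24, so subgroups of order 2 are possible by Lagrange.
The subgroups of order 2 are: {(0,0), (0,3)}; {(0,0), (2,0)}; {(0,0), (2,3)}.
So G has 3 subgroups of order 2.

3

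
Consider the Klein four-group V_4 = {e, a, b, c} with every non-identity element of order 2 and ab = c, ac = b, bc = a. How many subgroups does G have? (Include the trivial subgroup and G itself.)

|G| = 4, so by Lagrange every subgroup order divides 4. Divisors: 1, 2, 4.
Subgroups by order — order 1: 1; order 2: 3; order 4: 1.
Total: 1 + 3 + 1 = 5.

5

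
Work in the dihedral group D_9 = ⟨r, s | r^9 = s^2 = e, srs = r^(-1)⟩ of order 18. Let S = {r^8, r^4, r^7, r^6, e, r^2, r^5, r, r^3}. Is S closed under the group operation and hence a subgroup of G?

Yes

|S| = 9 divides |G| = 18, consistent with Lagrange.
S contains the identity, every element's inverse is in S, and S is closed under ·: it is a subgroup.
In fact S = ⟨r^4⟩.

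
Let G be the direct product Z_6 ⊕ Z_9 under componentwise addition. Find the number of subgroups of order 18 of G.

4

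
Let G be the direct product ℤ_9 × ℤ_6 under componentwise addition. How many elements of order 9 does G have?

An element (a,b) has order lcm(ord(a), ord(b)); count pairs with lcm equal to 9.
Enumerating gives 18 such elements.

18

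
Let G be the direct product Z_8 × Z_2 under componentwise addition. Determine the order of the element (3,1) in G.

8

The order of (3,1) in Z_8 × Z_2 is lcm(ord(3) in Z_8, ord(1) in Z_2).
ord(3) = 8 and ord(1) = 2, so |⟨(3,1)⟩| = lcm(8, 2) = 8.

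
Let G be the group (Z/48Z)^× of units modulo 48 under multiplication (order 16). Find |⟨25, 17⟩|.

4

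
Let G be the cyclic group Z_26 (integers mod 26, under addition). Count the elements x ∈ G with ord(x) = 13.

In a cyclic group of order 26, the number of elements of order d (for d | 26) is φ(d).
φ(13) = 12.

12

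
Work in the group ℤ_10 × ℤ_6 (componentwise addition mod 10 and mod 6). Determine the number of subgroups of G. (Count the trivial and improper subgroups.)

20

|G| = 60, so by Lagrange every subgroup order divides 60. Divisors: 1, 2, 3, 4, 5, 6, 10, 12, 15, 20, 30, 60.
Subgroups by order — order 1: 1; order 2: 3; order 3: 1; order 4: 1; order 5: 1; order 6: 3; order 10: 3; order 12: 1; order 15: 1; order 20: 1; order 30: 3; order 60: 1.
Total: 1 + 3 + 1 + 1 + 1 + 3 + 3 + 1 + 1 + 1 + 3 + 1 = 20.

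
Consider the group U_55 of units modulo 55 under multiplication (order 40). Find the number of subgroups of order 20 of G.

|G| = 40 and 20 | 40, so subgroups of order 20 are possible by Lagrange.
The subgroups of order 20 are: {1, 3, 4, 9, 12, 14, 16, 23, 26, 27, 31, 34, 36, 37, 38, 42, 47, 48, 49, 53}; {1, 2, 4, 7, 8, 9, 13, 14, 16, 17, 18, 26, 28, 31, 32, 34, 36, 43, 49, 52}; {1, 4, 6, 9, 14, 16, 19, 21, 24, 26, 29, 31, 34, 36, 39, 41, 46, 49, 51, 54}.
So G has 3 subgroups of order 20.

3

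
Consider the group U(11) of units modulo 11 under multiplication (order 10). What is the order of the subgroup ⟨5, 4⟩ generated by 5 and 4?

5

|⟨5⟩| = 5 and |⟨4⟩| = 5, so |H| is a multiple of lcm(5, 5) = 5 and divides |G| = 10.
Closing under the operation: H = {1, 3, 4, 5, 9}, so |H| = 5.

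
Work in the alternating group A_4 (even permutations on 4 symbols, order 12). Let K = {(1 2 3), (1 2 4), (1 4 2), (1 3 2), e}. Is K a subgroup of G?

|K| = 5 does not divide |G| = 12, so by Lagrange K is not a subgroup.

No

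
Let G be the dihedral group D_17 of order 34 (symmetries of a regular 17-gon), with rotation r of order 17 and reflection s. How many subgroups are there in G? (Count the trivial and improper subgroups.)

|G| = 34, so by Lagrange every subgroup order divides 34. Divisors: 1, 2, 17, 34.
Subgroups by order — order 1: 1; order 2: 17; order 17: 1; order 34: 1.
Total: 1 + 17 + 1 + 1 = 20.

20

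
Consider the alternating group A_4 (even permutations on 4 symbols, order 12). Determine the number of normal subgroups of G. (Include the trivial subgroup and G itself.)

G has 10 subgroups. Checking conjugation-invariance by order — order 1: 1/1 normal; order 2: 0/3 normal; order 3: 0/4 normal; order 4: 1/1 normal; order 12: 1/1 normal.
Total normal subgroups: 3.

3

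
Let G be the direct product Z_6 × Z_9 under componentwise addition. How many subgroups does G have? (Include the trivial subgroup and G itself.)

|G| = 54, so by Lagrange every subgroup order divides 54. Divisors: 1, 2, 3, 6, 9, 18, 27, 54.
Subgroups by order — order 1: 1; order 2: 1; order 3: 4; order 6: 4; order 9: 4; order 18: 4; order 27: 1; order 54: 1.
Total: 1 + 1 + 4 + 4 + 4 + 4 + 1 + 1 = 20.

20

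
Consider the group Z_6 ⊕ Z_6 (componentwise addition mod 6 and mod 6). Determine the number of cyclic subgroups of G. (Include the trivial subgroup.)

20

Each element a generates a cyclic subgroup ⟨a⟩; distinct elements may generate the same one (a cyclic group of order d has φ(d) generators).
Cyclic subgroups by order — order 1: 1; order 2: 3; order 3: 4; order 6: 12.
Total: 20.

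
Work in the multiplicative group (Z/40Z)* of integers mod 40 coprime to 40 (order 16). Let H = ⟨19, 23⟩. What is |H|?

8

|⟨19⟩| = 2 and |⟨23⟩| = 4, so |H| is a multiple of lcm(2, 4) = 4 and divides |G| = 16.
Closing under the operation: H = {1, 7, 9, 11, 13, 19, 23, 37}, so |H| = 8.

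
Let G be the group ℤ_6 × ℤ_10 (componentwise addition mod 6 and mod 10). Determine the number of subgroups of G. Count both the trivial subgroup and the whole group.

|G| = 60, so by Lagrange every subgroup order divides 60. Divisors: 1, 2, 3, 4, 5, 6, 10, 12, 15, 20, 30, 60.
Subgroups by order — order 1: 1; order 2: 3; order 3: 1; order 4: 1; order 5: 1; order 6: 3; order 10: 3; order 12: 1; order 15: 1; order 20: 1; order 30: 3; order 60: 1.
Total: 1 + 3 + 1 + 1 + 1 + 3 + 3 + 1 + 1 + 1 + 3 + 1 = 20.

20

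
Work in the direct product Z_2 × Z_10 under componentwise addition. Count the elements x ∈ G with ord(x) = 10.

12

An element (a,b) has order lcm(ord(a), ord(b)); count pairs with lcm equal to 10.
Enumerating gives 12 such elements.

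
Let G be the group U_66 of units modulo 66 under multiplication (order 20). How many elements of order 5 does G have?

4

The elements of order 5 are: 25, 31, 37, 49.
That's 4.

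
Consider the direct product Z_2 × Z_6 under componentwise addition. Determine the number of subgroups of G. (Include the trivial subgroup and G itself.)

10

|G| = 12, so by Lagrange every subgroup order divides 12. Divisors: 1, 2, 3, 4, 6, 12.
Subgroups by order — order 1: 1; order 2: 3; order 3: 1; order 4: 1; order 6: 3; order 12: 1.
Total: 1 + 3 + 1 + 1 + 3 + 1 = 10.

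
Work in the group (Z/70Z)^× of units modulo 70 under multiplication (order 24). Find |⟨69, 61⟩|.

12

|⟨69⟩| = 2 and |⟨61⟩| = 6, so |H| is a multiple of lcm(2, 6) = 6 and divides |G| = 24.
Closing under the operation: H = {1, 9, 11, 19, 29, 31, 39, 41, 51, 59, 61, 69}, so |H| = 12.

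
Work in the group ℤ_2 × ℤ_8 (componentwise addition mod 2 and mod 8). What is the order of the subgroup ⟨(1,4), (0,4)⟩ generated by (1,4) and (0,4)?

4

|⟨(1,4)⟩| = 2 and |⟨(0,4)⟩| = 2, so |H| is a multiple of lcm(2, 2) = 2 and divides |G| = 16.
Closing under the operation: H = {(0,0), (0,4), (1,0), (1,4)}, so |H| = 4.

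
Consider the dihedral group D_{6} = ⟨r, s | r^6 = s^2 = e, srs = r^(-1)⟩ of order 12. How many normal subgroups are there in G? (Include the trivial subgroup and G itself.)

7

G has 16 subgroups. Checking conjugation-invariance by order — order 1: 1/1 normal; order 2: 1/7 normal; order 3: 1/1 normal; order 4: 0/3 normal; order 6: 3/3 normal; order 12: 1/1 normal.
Total normal subgroups: 7.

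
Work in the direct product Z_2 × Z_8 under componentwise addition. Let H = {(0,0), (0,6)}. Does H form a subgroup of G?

(0,6) ∈ H but its inverse (0,2) ∉ H, so H is not a subgroup.

No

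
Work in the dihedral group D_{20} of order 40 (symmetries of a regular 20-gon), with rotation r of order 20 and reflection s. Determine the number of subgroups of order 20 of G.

3

|G| = 40 and 20 | 40, so subgroups of order 20 are possible by Lagrange.
The subgroups of order 20 are: {e, r, r^2, r^3, r^4, r^5, r^6, r^7, r^8, r^9, r^10, r^11, r^12, r^13, r^14, r^15, r^16, r^17, r^18, r^19}; {e, r^2, r^4, r^6, r^8, r^10, r^12, r^14, r^16, r^18, s, r^2s, r^4s, r^6s, r^8s, r^10s, r^12s, r^14s, r^16s, r^18s}; {e, r^2, r^4, r^6, r^8, r^10, r^12, r^14, r^16, r^18, rs, r^3s, r^5s, r^7s, r^9s, r^11s, r^13s, r^15s, r^17s, r^19s}.
So G has 3 subgroups of order 20.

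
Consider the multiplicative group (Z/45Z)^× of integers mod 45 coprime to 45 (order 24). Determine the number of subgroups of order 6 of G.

3

|G| = 24 and 6 | 24, so subgroups of order 6 are possible by Lagrange.
The subgroups of order 6 are: {1, 11, 16, 26, 31, 41}; {1, 14, 16, 29, 31, 44}; {1, 4, 16, 19, 31, 34}.
So G has 3 subgroups of order 6.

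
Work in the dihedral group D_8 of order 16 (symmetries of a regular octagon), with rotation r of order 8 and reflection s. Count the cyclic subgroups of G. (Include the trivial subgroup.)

Each element a generates a cyclic subgroup ⟨a⟩; distinct elements may generate the same one (a cyclic group of order d has φ(d) generators).
Cyclic subgroups by order — order 1: 1; order 2: 9; order 4: 1; order 8: 1.
Total: 12.

12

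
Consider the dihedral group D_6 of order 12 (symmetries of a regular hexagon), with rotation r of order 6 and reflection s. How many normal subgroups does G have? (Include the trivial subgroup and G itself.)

7

G has 16 subgroups. Checking conjugation-invariance by order — order 1: 1/1 normal; order 2: 1/7 normal; order 3: 1/1 normal; order 4: 0/3 normal; order 6: 3/3 normal; order 12: 1/1 normal.
Total normal subgroups: 7.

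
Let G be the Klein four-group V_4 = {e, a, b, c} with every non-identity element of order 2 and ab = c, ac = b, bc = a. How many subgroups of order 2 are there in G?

3

|G| = 4 and 2 | 4, so subgroups of order 2 are possible by Lagrange.
The subgroups of order 2 are: {e, a}; {e, b}; {e, c}.
So G has 3 subgroups of order 2.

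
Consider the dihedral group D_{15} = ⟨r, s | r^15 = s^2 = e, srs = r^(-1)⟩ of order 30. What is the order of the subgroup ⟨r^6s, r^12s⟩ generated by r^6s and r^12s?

|⟨r^6s⟩| = 2 and |⟨r^12s⟩| = 2, so |H| is a multiple of lcm(2, 2) = 2 and divides |G| = 30.
Closing under the operation: H = {e, r^3, r^6, r^9, r^12, s, r^3s, r^6s, r^9s, r^12s}, so |H| = 10.

10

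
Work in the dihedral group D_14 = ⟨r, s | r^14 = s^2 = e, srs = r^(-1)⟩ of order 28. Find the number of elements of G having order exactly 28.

No element of G has order 28 (even though 28 | 28).

0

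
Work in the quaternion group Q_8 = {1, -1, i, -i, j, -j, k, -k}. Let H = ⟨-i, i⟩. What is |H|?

4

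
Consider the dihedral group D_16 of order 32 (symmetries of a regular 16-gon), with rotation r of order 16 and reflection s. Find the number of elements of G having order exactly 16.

8

The elements of order 16 are: r, r^3, r^5, r^7, r^9, r^11, r^13, r^15.
That's 8.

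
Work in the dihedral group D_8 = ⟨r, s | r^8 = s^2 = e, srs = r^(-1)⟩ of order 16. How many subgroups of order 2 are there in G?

|G| = 16 and 2 | 16, so subgroups of order 2 are possible by Lagrange.
The subgroups of order 2 are: {e, r^2s}; {e, r^3s}; {e, r^4}; {e, r^4s}; … (9 in all).
So G has 9 subgroups of order 2.

9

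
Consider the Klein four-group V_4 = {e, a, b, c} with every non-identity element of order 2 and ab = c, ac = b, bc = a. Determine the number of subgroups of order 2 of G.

3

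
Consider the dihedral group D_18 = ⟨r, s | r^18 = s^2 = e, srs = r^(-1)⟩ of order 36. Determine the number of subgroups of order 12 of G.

|G| = 36 and 12 | 36, so subgroups of order 12 are possible by Lagrange.
The subgroups of order 12 are: {e, r^3, r^6, r^9, r^12, r^15, rs, r^4s, r^7s, r^10s, r^13s, r^16s}; {e, r^3, r^6, r^9, r^12, r^15, r^2s, r^5s, r^8s, r^11s, r^14s, r^17s}; {e, r^3, r^6, r^9, r^12, r^15, s, r^3s, r^6s, r^9s, r^12s, r^15s}.
So G has 3 subgroups of order 12.

3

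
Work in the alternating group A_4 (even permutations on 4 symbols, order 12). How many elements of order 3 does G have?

The elements of order 3 are: (2 3 4), (2 4 3), (1 2 3), (1 2 4), (1 3 2), (1 3 4), (1 4 2), (1 4 3).
That's 8.

8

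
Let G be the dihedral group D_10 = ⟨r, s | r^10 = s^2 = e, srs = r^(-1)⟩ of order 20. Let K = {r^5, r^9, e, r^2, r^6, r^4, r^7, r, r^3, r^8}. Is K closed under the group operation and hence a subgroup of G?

Yes

|K| = 10 divides |G| = 20, consistent with Lagrange.
K contains the identity, every element's inverse is in K, and K is closed under ·: it is a subgroup.
In fact K = ⟨r^9⟩.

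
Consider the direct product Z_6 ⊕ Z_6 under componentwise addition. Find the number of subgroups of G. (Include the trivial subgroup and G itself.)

|G| = 36, so by Lagrange every subgroup order divides 36. Divisors: 1, 2, 3, 4, 6, 9, 12, 18, 36.
Subgroups by order — order 1: 1; order 2: 3; order 3: 4; order 4: 1; order 6: 12; order 9: 1; order 12: 4; order 18: 3; order 36: 1.
Total: 1 + 3 + 4 + 1 + 12 + 1 + 4 + 3 + 1 = 30.

30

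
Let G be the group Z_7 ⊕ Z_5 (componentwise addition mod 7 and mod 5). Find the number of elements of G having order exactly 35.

24

An element (a,b) has order lcm(ord(a), ord(b)); count pairs with lcm equal to 35.
Enumerating gives 24 such elements.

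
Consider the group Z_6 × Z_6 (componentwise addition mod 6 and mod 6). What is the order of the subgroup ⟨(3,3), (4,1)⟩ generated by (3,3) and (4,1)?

12

|⟨(3,3)⟩| = 2 and |⟨(4,1)⟩| = 6, so |H| is a multiple of lcm(2, 6) = 6 and divides |G| = 36.
Closing under the operation: H = {(0,0), (0,3), (1,1), (1,4), (2,2), (2,5), (3,0), (3,3), (4,1), (4,4), (5,2), (5,5)}, so |H| = 12.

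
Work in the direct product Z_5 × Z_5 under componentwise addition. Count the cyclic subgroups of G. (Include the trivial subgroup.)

7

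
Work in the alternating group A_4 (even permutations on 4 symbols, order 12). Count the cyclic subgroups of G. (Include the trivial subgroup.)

8

Each element a generates a cyclic subgroup ⟨a⟩; distinct elements may generate the same one (a cyclic group of order d has φ(d) generators).
Cyclic subgroups by order — order 1: 1; order 2: 3; order 3: 4.
Total: 8.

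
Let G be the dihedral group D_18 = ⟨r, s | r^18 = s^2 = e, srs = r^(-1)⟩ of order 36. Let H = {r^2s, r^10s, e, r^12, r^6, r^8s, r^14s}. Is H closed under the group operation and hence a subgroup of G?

No

|H| = 7 does not divide |G| = 36, so by Lagrange H is not a subgroup.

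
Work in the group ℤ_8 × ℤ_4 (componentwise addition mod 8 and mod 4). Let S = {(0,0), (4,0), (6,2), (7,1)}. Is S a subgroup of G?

No

(6,2) ∈ S but its inverse (2,2) ∉ S, so S is not a subgroup.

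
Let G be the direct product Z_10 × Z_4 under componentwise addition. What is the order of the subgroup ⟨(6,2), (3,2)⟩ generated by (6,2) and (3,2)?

|⟨(6,2)⟩| = 10 and |⟨(3,2)⟩| = 10, so |H| is a multiple of lcm(10, 10) = 10 and divides |G| = 40.
Closing under the operation: H = {(0,0), (0,2), (1,0), (1,2), (2,0), (2,2), (3,0), (3,2), (4,0), (4,2), (5,0), (5,2), (6,0), (6,2), (7,0), (7,2), (8,0), (8,2), (9,0), (9,2)}, so |H| = 20.

20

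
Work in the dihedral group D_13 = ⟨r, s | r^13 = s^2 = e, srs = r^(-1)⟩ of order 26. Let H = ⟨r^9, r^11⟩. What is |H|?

|⟨r^9⟩| = 13 and |⟨r^11⟩| = 13, so |H| is a multiple of lcm(13, 13) = 13 and divides |G| = 26.
Closing under the operation: H = {e, r, r^2, r^3, r^4, r^5, r^6, r^7, r^8, r^9, r^10, r^11, r^12}, so |H| = 13.

13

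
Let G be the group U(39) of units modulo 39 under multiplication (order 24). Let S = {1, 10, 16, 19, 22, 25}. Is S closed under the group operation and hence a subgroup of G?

19 ∈ S but its inverse 37 ∉ S, so S is not a subgroup.

No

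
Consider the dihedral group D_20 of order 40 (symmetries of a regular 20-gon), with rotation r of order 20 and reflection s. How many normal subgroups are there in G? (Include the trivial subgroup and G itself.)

9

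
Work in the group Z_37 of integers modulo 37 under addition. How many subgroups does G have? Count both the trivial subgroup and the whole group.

A cyclic group of order 37 has exactly one subgroup for each divisor of 37.
Divisors of 37: 1, 37.
So Z_37 has 2 subgroups.

2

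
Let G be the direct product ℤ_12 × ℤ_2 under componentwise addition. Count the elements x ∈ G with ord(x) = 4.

4

An element (a,b) has order lcm(ord(a), ord(b)); count pairs with lcm equal to 4.
Enumerating gives 4 such elements.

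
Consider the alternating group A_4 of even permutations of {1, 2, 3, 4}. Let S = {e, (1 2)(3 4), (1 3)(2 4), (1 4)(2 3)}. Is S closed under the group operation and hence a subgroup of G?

Yes

|S| = 4 divides |G| = 12, consistent with Lagrange.
S contains the identity, every element's inverse is in S, and S is closed under ∘: it is a subgroup.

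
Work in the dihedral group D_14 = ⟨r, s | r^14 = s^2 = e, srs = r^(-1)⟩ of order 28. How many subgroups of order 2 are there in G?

|G| = 28 and 2 | 28, so subgroups of order 2 are possible by Lagrange.
The subgroups of order 2 are: {e, r^10s}; {e, r^11s}; {e, r^12s}; {e, r^13s}; … (15 in all).
So G has 15 subgroups of order 2.

15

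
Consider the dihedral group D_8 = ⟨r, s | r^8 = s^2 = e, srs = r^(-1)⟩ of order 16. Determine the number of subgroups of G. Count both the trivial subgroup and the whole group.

19

|G| = 16, so by Lagrange every subgroup order divides 16. Divisors: 1, 2, 4, 8, 16.
Subgroups by order — order 1: 1; order 2: 9; order 4: 5; order 8: 3; order 16: 1.
Total: 1 + 9 + 5 + 3 + 1 = 19.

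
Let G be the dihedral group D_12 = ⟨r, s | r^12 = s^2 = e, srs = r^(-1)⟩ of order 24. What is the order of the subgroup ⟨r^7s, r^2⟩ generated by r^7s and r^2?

12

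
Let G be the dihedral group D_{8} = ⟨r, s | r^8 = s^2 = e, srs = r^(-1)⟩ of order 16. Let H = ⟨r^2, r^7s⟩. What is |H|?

|⟨r^2⟩| = 4 and |⟨r^7s⟩| = 2, so |H| is a multiple of lcm(4, 2) = 4 and divides |G| = 16.
Closing under the operation: H = {e, r^2, r^4, r^6, rs, r^3s, r^5s, r^7s}, so |H| = 8.

8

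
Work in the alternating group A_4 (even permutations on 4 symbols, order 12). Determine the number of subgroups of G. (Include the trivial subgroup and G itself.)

|G| = 12, so by Lagrange every subgroup order divides 12. Divisors: 1, 2, 3, 4, 6, 12.
Subgroups by order — order 1: 1; order 2: 3; order 3: 4; order 4: 1; order 6: 0; order 12: 1.
Total: 1 + 3 + 4 + 1 + 0 + 1 = 10.

10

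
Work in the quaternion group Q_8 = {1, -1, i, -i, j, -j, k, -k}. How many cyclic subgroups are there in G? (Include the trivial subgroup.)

Each element a generates a cyclic subgroup ⟨a⟩; distinct elements may generate the same one (a cyclic group of order d has φ(d) generators).
Cyclic subgroups by order — order 1: 1; order 2: 1; order 4: 3.
Total: 5.

5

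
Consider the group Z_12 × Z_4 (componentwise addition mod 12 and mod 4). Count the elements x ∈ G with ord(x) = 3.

2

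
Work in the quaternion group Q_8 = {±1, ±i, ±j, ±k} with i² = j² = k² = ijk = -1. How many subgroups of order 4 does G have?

|G| = 8 and 4 | 8, so subgroups of order 4 are possible by Lagrange.
The subgroups of order 4 are: {1, -1, i, -i}; {1, -1, j, -j}; {1, -1, k, -k}.
So G has 3 subgroups of order 4.

3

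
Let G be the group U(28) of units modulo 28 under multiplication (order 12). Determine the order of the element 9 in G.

Compute successive powers of 9 mod 28: 9, 25, 1; 9^3 ≡ 1 (mod 28).
So |⟨9⟩| = 3.

3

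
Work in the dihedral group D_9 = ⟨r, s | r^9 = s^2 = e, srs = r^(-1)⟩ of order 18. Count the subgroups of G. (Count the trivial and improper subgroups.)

16

|G| = 18, so by Lagrange every subgroup order divides 18. Divisors: 1, 2, 3, 6, 9, 18.
Subgroups by order — order 1: 1; order 2: 9; order 3: 1; order 6: 3; order 9: 1; order 18: 1.
Total: 1 + 9 + 1 + 3 + 1 + 1 = 16.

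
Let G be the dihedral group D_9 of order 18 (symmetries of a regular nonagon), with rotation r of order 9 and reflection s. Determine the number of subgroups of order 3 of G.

|G| = 18 and 3 | 18, so subgroups of order 3 are possible by Lagrange.
The subgroups of order 3 are: {e, r^3, r^6}.
So G has 1 subgroup of order 3.

1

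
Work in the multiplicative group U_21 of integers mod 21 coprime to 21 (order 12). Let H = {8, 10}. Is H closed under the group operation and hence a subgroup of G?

No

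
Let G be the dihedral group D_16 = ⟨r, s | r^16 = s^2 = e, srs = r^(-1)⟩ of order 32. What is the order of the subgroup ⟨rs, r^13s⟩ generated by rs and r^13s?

8

|⟨rs⟩| = 2 and |⟨r^13s⟩| = 2, so |H| is a multiple of lcm(2, 2) = 2 and divides |G| = 32.
Closing under the operation: H = {e, r^4, r^8, r^12, rs, r^5s, r^9s, r^13s}, so |H| = 8.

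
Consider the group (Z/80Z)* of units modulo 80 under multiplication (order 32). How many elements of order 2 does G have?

7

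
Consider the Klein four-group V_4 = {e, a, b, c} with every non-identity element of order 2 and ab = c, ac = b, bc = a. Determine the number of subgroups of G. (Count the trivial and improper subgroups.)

5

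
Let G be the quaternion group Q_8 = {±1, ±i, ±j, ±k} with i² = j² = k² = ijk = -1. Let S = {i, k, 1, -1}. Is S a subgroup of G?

No

k ∈ S but its inverse -k ∉ S, so S is not a subgroup.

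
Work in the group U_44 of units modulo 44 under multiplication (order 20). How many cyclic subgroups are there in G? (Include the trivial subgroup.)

8

Group the elements of G by the cyclic subgroup they generate; each cyclic subgroup of order d accounts for φ(d) elements.
Cyclic subgroups by order — order 1: 1; order 2: 3; order 5: 1; order 10: 3.
Total: 8.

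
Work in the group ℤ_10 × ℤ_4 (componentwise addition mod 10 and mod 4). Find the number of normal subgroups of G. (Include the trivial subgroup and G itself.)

16

G is abelian, so every subgroup is normal.
G has 16 subgroups in total, hence 16 normal subgroups.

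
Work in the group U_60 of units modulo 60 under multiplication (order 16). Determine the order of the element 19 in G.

Compute successive powers of 19 mod 60: 19, 1; 19^2 ≡ 1 (mod 60).
So |⟨19⟩| = 2.

2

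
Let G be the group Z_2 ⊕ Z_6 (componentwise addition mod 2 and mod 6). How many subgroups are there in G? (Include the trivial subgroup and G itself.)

|G| = 12, so by Lagrange every subgroup order divides 12. Divisors: 1, 2, 3, 4, 6, 12.
Subgroups by order — order 1: 1; order 2: 3; order 3: 1; order 4: 1; order 6: 3; order 12: 1.
Total: 1 + 3 + 1 + 1 + 3 + 1 = 10.

10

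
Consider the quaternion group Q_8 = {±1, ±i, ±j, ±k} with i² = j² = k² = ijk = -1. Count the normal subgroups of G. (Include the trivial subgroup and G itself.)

6

G has 6 subgroups. Checking conjugation-invariance by order — order 1: 1/1 normal; order 2: 1/1 normal; order 4: 3/3 normal; order 8: 1/1 normal.
Total normal subgroups: 6.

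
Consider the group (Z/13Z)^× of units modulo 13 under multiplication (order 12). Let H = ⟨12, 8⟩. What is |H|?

4

|⟨12⟩| = 2 and |⟨8⟩| = 4, so |H| is a multiple of lcm(2, 4) = 4 and divides |G| = 12.
Closing under the operation: H = {1, 5, 8, 12}, so |H| = 4.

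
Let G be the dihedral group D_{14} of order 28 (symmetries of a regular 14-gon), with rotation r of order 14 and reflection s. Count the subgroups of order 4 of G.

|G| = 28 and 4 | 28, so subgroups of order 4 are possible by Lagrange.
The subgroups of order 4 are: {e, r^7, r^3s, r^10s}; {e, r^7, r^4s, r^11s}; {e, r^7, r^5s, r^12s}; {e, r^7, r^6s, r^13s}; … (7 in all).
So G has 7 subgroups of order 4.

7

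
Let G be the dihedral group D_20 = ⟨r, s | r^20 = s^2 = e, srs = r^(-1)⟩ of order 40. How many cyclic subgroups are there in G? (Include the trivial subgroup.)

26

A cyclic subgroup of order d is generated by each of its φ(d) elements of order d, so the cyclic subgroups of order d number (#elements of order d)/φ(d).
Cyclic subgroups by order — order 1: 1; order 2: 21; order 4: 1; order 5: 1; order 10: 1; order 20: 1.
Total: 26.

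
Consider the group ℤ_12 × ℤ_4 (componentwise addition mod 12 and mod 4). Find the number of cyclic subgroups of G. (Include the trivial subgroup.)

Group the elements of G by the cyclic subgroup they generate; each cyclic subgroup of order d accounts for φ(d) elements.
Cyclic subgroups by order — order 1: 1; order 2: 3; order 3: 1; order 4: 6; order 6: 3; order 12: 6.
Total: 20.

20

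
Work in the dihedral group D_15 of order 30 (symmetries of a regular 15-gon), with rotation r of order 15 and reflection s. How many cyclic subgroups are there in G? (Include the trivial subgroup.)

A cyclic subgroup of order d is generated by each of its φ(d) elements of order d, so the cyclic subgroups of order d number (#elements of order d)/φ(d).
Cyclic subgroups by order — order 1: 1; order 2: 15; order 3: 1; order 5: 1; order 15: 1.
Total: 19.

19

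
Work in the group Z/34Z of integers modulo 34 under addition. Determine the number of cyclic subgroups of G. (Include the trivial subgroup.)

4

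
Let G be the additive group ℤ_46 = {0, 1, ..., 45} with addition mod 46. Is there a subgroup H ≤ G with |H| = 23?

23 | 46. A subgroup of order 23 is {0, 2, 4, 6, 8, 10, 12, 14, 16, 18, 20, 22, 24, 26, 28, 30, 32, 34, 36, 38, 40, 42, 44}.

Yes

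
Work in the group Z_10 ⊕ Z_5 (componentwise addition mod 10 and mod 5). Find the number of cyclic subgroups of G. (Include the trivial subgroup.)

14

A cyclic subgroup of order d is generated by each of its φ(d) elements of order d, so the cyclic subgroups of order d number (#elements of order d)/φ(d).
Cyclic subgroups by order — order 1: 1; order 2: 1; order 5: 6; order 10: 6.
Total: 14.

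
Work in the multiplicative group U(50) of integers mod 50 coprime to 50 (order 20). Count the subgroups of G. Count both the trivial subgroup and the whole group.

6

|G| = 20, so by Lagrange every subgroup order divides 20. Divisors: 1, 2, 4, 5, 10, 20.
Subgroups by order — order 1: 1; order 2: 1; order 4: 1; order 5: 1; order 10: 1; order 20: 1.
Total: 1 + 1 + 1 + 1 + 1 + 1 = 6.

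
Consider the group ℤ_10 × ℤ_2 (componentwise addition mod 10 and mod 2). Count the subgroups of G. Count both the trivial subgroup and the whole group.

10

|G| = 20, so by Lagrange every subgroup order divides 20. Divisors: 1, 2, 4, 5, 10, 20.
Subgroups by order — order 1: 1; order 2: 3; order 4: 1; order 5: 1; order 10: 3; order 20: 1.
Total: 1 + 3 + 1 + 1 + 3 + 1 = 10.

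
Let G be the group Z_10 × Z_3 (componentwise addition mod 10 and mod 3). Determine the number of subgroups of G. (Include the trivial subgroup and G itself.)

|G| = 30, so by Lagrange every subgroup order divides 30. Divisors: 1, 2, 3, 5, 6, 10, 15, 30.
Subgroups by order — order 1: 1; order 2: 1; order 3: 1; order 5: 1; order 6: 1; order 10: 1; order 15: 1; order 30: 1.
Total: 1 + 1 + 1 + 1 + 1 + 1 + 1 + 1 = 8.

8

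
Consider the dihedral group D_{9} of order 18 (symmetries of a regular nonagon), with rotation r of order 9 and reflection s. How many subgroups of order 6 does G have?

3

|G| = 18 and 6 | 18, so subgroups of order 6 are possible by Lagrange.
The subgroups of order 6 are: {e, r^3, r^6, r^2s, r^5s, r^8s}; {e, r^3, r^6, s, r^3s, r^6s}; {e, r^3, r^6, rs, r^4s, r^7s}.
So G has 3 subgroups of order 6.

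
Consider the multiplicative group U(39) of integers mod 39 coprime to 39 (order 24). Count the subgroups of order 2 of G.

3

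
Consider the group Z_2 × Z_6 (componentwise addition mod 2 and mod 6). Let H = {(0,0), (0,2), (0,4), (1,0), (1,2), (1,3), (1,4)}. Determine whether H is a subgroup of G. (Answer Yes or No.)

No

|H| = 7 does not divide |G| = 12, so by Lagrange H is not a subgroup.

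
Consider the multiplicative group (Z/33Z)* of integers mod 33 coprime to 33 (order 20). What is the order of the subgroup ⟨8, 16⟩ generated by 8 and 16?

10

|⟨8⟩| = 10 and |⟨16⟩| = 5, so |H| is a multiple of lcm(10, 5) = 10 and divides |G| = 20.
Closing under the operation: H = {1, 2, 4, 8, 16, 17, 25, 29, 31, 32}, so |H| = 10.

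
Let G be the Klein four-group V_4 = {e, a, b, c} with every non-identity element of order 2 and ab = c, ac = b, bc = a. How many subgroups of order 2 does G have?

3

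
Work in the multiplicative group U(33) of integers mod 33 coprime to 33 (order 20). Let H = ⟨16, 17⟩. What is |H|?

|⟨16⟩| = 5 and |⟨17⟩| = 10, so |H| is a multiple of lcm(5, 10) = 10 and divides |G| = 20.
Closing under the operation: H = {1, 2, 4, 8, 16, 17, 25, 29, 31, 32}, so |H| = 10.

10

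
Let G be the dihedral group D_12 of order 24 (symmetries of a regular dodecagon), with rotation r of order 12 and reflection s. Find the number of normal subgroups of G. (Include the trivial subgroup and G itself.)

9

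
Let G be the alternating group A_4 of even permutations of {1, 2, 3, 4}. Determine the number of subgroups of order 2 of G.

3

|G| = 12 and 2 | 12, so subgroups of order 2 are possible by Lagrange.
The subgroups of order 2 are: {e, (1 2)(3 4)}; {e, (1 3)(2 4)}; {e, (1 4)(2 3)}.
So G has 3 subgroups of order 2.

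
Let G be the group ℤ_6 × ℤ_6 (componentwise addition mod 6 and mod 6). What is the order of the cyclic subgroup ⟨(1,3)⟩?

The order of (1,3) in Z_6 × Z_6 is lcm(ord(1) in Z_6, ord(3) in Z_6).
ord(1) = 6 and ord(3) = 2, so |⟨(1,3)⟩| = lcm(6, 2) = 6.

6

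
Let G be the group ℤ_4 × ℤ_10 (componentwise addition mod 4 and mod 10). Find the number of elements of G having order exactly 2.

3

An element (a,b) has order lcm(ord(a), ord(b)); count pairs with lcm equal to 2.
Enumerating gives 3 such elements.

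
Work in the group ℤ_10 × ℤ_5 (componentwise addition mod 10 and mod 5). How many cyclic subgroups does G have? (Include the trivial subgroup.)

A cyclic subgroup of order d is generated by each of its φ(d) elements of order d, so the cyclic subgroups of order d number (#elements of order d)/φ(d).
Cyclic subgroups by order — order 1: 1; order 2: 1; order 5: 6; order 10: 6.
Total: 14.

14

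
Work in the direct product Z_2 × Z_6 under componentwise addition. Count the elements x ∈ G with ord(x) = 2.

3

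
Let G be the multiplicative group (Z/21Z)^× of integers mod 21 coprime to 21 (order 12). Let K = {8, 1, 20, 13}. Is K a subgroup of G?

Yes

|K| = 4 divides |G| = 12, consistent with Lagrange.
K contains the identity, every element's inverse is in K, and K is closed under ·: it is a subgroup.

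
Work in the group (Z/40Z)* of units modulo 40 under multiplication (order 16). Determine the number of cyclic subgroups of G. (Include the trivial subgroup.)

12

Group the elements of G by the cyclic subgroup they generate; each cyclic subgroup of order d accounts for φ(d) elements.
Cyclic subgroups by order — order 1: 1; order 2: 7; order 4: 4.
Total: 12.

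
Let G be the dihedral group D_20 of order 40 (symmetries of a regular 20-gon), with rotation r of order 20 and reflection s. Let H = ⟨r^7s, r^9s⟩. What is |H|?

20

|⟨r^7s⟩| = 2 and |⟨r^9s⟩| = 2, so |H| is a multiple of lcm(2, 2) = 2 and divides |G| = 40.
Closing under the operation: H = {e, r^2, r^4, r^6, r^8, r^10, r^12, r^14, r^16, r^18, rs, r^3s, r^5s, r^7s, r^9s, r^11s, r^13s, r^15s, r^17s, r^19s}, so |H| = 20.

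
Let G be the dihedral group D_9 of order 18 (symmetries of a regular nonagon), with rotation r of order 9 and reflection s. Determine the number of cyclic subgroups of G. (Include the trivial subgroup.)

Group the elements of G by the cyclic subgroup they generate; each cyclic subgroup of order d accounts for φ(d) elements.
Cyclic subgroups by order — order 1: 1; order 2: 9; order 3: 1; order 9: 1.
Total: 12.

12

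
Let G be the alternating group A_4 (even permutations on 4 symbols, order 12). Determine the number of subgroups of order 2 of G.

3

|G| = 12 and 2 | 12, so subgroups of order 2 are possible by Lagrange.
The subgroups of order 2 are: {e, (1 2)(3 4)}; {e, (1 3)(2 4)}; {e, (1 4)(2 3)}.
So G has 3 subgroups of order 2.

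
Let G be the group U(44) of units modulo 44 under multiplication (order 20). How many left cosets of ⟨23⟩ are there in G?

|⟨23⟩| = 2 and |G| = 20.
By Lagrange, [G : H] = |G|/|H| = 20/2 = 10.

10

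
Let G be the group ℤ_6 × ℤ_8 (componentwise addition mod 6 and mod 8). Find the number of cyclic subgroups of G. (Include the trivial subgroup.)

Each element a generates a cyclic subgroup ⟨a⟩; distinct elements may generate the same one (a cyclic group of order d has φ(d) generators).
Cyclic subgroups by order — order 1: 1; order 2: 3; order 3: 1; order 4: 2; order 6: 3; order 8: 2; order 12: 2; order 24: 2.
Total: 16.

16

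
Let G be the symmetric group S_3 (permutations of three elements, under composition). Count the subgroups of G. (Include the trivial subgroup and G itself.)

6

|G| = 6, so by Lagrange every subgroup order divides 6. Divisors: 1, 2, 3, 6.
Subgroups by order — order 1: 1; order 2: 3; order 3: 1; order 6: 1.
Total: 1 + 3 + 1 + 1 = 6.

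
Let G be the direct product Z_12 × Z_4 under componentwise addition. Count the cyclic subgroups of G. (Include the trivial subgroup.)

20

Each element a generates a cyclic subgroup ⟨a⟩; distinct elements may generate the same one (a cyclic group of order d has φ(d) generators).
Cyclic subgroups by order — order 1: 1; order 2: 3; order 3: 1; order 4: 6; order 6: 3; order 12: 6.
Total: 20.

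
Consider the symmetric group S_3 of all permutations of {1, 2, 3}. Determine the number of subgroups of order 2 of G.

3

|G| = 6 and 2 | 6, so subgroups of order 2 are possible by Lagrange.
The subgroups of order 2 are: {e, (1 2)}; {e, (1 3)}; {e, (2 3)}.
So G has 3 subgroups of order 2.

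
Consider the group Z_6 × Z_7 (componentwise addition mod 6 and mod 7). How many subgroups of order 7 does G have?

1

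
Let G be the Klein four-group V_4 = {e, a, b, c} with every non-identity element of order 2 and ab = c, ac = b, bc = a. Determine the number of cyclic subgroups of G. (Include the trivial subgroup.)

4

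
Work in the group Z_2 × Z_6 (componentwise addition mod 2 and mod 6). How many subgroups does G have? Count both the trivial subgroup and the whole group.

10

|G| = 12, so by Lagrange every subgroup order divides 12. Divisors: 1, 2, 3, 4, 6, 12.
Subgroups by order — order 1: 1; order 2: 3; order 3: 1; order 4: 1; order 6: 3; order 12: 1.
Total: 1 + 3 + 1 + 1 + 3 + 1 = 10.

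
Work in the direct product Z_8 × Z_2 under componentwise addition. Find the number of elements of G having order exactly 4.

4

An element (a,b) has order lcm(ord(a), ord(b)); count pairs with lcm equal to 4.
Enumerating gives 4 such elements.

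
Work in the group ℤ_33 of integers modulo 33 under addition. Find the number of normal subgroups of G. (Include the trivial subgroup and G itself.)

G is abelian, so every subgroup is normal.
G has 4 subgroups in total, hence 4 normal subgroups.

4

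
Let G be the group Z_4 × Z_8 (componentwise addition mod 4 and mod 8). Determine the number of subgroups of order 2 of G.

3

|G| = 32 and 2 | 32, so subgroups of order 2 are possible by Lagrange.
The subgroups of order 2 are: {(0,0), (0,4)}; {(0,0), (2,0)}; {(0,0), (2,4)}.
So G has 3 subgroups of order 2.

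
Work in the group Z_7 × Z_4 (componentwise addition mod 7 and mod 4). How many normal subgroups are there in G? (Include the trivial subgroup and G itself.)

6

G is abelian, so every subgroup is normal.
G has 6 subgroups in total, hence 6 normal subgroups.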